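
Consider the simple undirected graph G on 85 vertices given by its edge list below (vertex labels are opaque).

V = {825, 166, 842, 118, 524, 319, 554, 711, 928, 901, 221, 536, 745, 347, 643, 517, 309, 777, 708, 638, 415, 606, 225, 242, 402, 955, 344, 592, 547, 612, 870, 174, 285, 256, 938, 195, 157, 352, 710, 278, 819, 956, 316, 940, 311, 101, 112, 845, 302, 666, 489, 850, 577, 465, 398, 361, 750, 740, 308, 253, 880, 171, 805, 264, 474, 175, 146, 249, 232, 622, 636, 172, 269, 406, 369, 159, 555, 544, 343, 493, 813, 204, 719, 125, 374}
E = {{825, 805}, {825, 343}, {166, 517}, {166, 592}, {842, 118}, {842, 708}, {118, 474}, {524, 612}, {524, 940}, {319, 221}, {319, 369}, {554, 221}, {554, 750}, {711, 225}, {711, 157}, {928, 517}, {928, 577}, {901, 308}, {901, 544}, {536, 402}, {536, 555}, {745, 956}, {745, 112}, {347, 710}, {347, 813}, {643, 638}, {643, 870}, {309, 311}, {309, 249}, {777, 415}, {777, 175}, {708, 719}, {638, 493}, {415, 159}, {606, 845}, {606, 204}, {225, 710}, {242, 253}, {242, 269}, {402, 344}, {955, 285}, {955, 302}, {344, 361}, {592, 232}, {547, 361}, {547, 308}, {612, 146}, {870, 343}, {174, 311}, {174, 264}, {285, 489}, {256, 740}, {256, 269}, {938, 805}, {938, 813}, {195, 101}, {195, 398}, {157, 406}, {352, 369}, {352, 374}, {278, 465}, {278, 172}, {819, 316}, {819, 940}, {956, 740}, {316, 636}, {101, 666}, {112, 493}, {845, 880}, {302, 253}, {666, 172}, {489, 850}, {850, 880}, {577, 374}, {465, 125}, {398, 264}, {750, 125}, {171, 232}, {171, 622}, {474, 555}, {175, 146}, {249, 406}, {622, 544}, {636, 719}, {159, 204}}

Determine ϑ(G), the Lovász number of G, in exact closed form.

85*cos(pi/85)/(cos(pi/85) + 1)

deg(524) = 2; N(524) = {612, 940}.
N(740) = {256, 956}, |N(740)| = 2.
deg(264) = 2; N(264) = {174, 398}.
N(157) = {711, 406}, |N(157)| = 2.
deg(v) = 2 for all v (|V|=85); this is C_{85}, the 85-cycle.
A has 43 distinct eigenvalues ≈ [2.0, 1.994538, 1.978183, 1.951024, 1.913209, 1.864944, 1.806494, 1.738178, 1.660368, 1.57349, 1.478018, 1.374473, 1.263422, 1.14547, 1.021262, 0.891477, 0.756822, 0.618034, 0.47587, 0.331108, 0.184537, 0.036958, -0.110823, -0.257998, -0.403765, -0.547326, -0.687898, -0.824713, -0.957023, -1.084107, -1.205269, -1.319849, -1.42722, -1.526797, -1.618034, -1.700434, -1.773547, -1.836974, -1.890368, -1.933437, -1.965946, -1.987718, -1.998634].
λ_max=2, λ_min=-2*cos(pi/85); ϑ = −85·λ_min/(λ_max−λ_min) = 85*cos(pi/85)/(cos(pi/85) + 1).
ϑ(G) ≈ 42.485482571.
Check 42 ≤ 85*cos(pi/85)/(cos(pi/85) + 1) ≤ 43: both strict.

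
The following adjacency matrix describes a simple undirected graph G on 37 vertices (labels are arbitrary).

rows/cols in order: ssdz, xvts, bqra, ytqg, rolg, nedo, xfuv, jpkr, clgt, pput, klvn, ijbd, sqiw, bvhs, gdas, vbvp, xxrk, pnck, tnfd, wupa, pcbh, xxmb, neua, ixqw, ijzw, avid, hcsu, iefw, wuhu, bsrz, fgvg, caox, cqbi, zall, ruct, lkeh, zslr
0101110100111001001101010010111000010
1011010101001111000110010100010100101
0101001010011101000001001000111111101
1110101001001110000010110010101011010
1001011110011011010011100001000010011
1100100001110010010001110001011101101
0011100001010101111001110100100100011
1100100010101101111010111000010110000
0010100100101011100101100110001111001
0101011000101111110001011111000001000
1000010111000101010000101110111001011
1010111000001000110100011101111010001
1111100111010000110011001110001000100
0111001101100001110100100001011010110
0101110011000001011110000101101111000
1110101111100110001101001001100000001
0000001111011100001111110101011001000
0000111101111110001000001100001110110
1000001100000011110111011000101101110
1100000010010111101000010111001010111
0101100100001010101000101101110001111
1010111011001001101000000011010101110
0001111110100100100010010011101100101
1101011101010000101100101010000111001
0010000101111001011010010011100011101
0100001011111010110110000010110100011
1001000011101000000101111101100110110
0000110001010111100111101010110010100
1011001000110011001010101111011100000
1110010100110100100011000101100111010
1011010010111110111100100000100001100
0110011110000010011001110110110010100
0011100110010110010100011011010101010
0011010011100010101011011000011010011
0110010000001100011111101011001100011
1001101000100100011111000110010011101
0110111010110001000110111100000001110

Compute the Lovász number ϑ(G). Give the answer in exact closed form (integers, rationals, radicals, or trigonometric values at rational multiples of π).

sqrt(37)

N(xxrk) = {xfuv, jpkr, clgt, pput, ijbd, sqiw, bvhs, tnfd, wupa, pcbh, xxmb, neua, ixqw, avid, iefw, bsrz, fgvg, zall}, |N(xxrk)| = 18.
N(clgt) = {bqra, rolg, jpkr, klvn, sqiw, gdas, vbvp, xxrk, wupa, xxmb, neua, avid, hcsu, fgvg, caox, cqbi, zall, zslr}, |N(clgt)| = 18.
N(caox) = {xvts, bqra, nedo, xfuv, jpkr, clgt, gdas, pnck, tnfd, xxmb, neua, ixqw, avid, hcsu, wuhu, bsrz, cqbi, ruct}, |N(caox)| = 18.
N(xxmb) = {ssdz, bqra, rolg, nedo, xfuv, clgt, pput, sqiw, vbvp, xxrk, tnfd, hcsu, iefw, bsrz, caox, zall, ruct, lkeh}, |N(xxmb)| = 18.
18-regular, N=37; strongly regular (37,18,8,9).
Distinct eigenvalues (to 6 d.p.): [18.0, 2.541381, -3.541381].
Lovász (edge-transitive): ϑ = −37·(-sqrt(37)/2 - 1/2)/((18)−(-sqrt(37)/2 - 1/2)) = sqrt(37).
= 6.08276… (decimal).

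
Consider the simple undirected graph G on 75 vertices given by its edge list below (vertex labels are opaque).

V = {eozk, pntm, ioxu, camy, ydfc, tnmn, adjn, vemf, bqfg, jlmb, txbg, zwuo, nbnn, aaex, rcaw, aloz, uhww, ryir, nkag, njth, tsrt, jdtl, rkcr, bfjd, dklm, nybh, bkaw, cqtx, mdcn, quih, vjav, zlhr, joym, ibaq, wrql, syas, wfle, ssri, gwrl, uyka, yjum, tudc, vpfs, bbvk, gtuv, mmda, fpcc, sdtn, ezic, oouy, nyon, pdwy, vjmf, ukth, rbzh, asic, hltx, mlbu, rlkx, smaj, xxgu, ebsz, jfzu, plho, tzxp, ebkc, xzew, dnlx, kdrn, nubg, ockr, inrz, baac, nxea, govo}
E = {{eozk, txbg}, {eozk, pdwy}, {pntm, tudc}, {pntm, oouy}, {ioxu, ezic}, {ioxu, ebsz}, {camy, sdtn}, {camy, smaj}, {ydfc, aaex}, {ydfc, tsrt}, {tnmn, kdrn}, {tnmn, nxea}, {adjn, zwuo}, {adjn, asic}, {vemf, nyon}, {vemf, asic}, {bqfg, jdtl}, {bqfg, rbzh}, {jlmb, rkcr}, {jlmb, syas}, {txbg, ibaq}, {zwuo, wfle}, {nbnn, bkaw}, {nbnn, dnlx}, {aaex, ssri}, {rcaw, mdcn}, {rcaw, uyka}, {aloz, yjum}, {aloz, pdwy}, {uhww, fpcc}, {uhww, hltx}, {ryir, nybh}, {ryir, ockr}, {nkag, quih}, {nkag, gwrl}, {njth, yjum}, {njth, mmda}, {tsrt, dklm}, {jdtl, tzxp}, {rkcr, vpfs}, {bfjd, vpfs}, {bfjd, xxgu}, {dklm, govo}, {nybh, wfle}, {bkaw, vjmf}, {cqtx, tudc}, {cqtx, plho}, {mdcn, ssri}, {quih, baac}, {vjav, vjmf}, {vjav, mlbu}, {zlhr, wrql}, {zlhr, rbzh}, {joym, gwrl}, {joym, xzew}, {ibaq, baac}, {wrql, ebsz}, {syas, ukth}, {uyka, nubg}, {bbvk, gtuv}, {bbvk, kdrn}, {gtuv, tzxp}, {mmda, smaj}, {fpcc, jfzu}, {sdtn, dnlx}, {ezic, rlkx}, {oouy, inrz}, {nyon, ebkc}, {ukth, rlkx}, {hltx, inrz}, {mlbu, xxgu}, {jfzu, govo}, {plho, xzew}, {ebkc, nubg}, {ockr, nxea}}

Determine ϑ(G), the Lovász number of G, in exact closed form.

Vertex zwuo has 2 neighbors: adjn, wfle.
deg(pdwy) = 2; N(pdwy) = {eozk, aloz}.
deg(ezic) = 2; N(ezic) = {ioxu, rlkx}.
deg(ssri) = 2; N(ssri) = {aaex, mdcn}.
deg(v) = 2 for all v (|V|=75); the odd cycle C_{75}.
The 38 distinct eigenvalues: [2.0, 1.992986, 1.971992, 1.937166, 1.888753, 1.827091, 1.752613, 1.665842, 1.567387, 1.457937, 1.338261, 1.209198, 1.071654, 0.926592, 0.775031, 0.618034, 0.456702, 0.292166, 0.125581, -0.041885, -0.209057, -0.374763, -0.53784, -0.697144, -0.851559, -1.0, -1.141427, -1.274848, -1.399327, -1.51399, -1.618034, -1.710729, -1.791424, -1.859553, -1.914639, -1.956295, -1.984229, -1.998246].
ϑ = −N·λ_min/(λ_max−λ_min) = −75·(-2*cos(pi/75))/(2−(-2*cos(pi/75))) = 75*cos(pi/75)/(cos(pi/75) + 1).
Numerically 37.483545848.
Lovász sandwich 37 ≤ 75*cos(pi/75)/(cos(pi/75) + 1) ≤ 38: both strict.

75*cos(pi/75)/(cos(pi/75) + 1)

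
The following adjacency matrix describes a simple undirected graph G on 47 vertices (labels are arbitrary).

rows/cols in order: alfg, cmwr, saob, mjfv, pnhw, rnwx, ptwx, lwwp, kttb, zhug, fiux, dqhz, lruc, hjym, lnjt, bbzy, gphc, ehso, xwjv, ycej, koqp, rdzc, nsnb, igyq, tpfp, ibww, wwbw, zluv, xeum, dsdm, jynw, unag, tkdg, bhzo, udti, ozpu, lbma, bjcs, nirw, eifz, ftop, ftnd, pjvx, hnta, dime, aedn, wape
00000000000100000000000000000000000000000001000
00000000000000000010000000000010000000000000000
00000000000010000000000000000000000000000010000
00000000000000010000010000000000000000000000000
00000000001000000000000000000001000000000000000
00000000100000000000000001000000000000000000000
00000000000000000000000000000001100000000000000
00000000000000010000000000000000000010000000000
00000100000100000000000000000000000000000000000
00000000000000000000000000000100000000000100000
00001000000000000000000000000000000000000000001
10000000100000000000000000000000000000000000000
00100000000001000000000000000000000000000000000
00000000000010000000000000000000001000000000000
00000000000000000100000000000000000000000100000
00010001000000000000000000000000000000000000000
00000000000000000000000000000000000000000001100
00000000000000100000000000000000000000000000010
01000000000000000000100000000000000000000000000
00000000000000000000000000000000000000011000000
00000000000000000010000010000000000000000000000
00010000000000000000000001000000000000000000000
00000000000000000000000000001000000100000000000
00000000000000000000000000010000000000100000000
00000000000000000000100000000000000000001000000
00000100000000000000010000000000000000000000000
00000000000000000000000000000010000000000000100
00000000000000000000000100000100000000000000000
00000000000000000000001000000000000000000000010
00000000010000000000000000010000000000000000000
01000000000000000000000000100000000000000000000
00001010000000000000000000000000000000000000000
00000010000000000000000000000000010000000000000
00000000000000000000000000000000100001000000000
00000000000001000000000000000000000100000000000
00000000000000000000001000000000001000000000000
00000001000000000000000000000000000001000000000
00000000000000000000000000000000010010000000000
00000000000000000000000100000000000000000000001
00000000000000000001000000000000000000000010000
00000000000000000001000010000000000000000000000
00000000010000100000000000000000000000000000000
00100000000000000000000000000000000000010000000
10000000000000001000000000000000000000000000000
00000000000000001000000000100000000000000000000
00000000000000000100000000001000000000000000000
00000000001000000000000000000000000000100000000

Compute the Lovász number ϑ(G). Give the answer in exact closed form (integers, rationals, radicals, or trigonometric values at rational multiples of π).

Vertex aedn has 2 neighbors: ehso, xeum.
deg(fiux) = 2; N(fiux) = {pnhw, wape}.
Vertex ftnd has 2 neighbors: zhug, lnjt.
deg(dqhz) = 2; N(dqhz) = {alfg, kttb}.
Every vertex has degree 2 (N=47); the odd cycle C_{47}.
Distinct eigenvalues (to 5 d.p.): [2.0, 1.98215, 1.92894, 1.8413, 1.7208, 1.5696, 1.39038, 1.18636, 0.96116, 0.71882, 0.46364, 0.20019, -0.06683, -0.33266, -0.59255, -0.84187, -1.07616, -1.29126, -1.4833, -1.64888, -1.78504, -1.88934, -1.95992, -1.99553].
With N=47: ϑ(G) = 47·(-(-1)*2*cos(pi/47))/(2−(-2*cos(pi/47))) = 47*cos(pi/47)/(cos(pi/47) + 1).
ϑ(G) ≈ 23.4737315.
Lovász sandwich 23 ≤ 47*cos(pi/47)/(cos(pi/47) + 1) ≤ 24: both strict.

47*cos(pi/47)/(cos(pi/47) + 1)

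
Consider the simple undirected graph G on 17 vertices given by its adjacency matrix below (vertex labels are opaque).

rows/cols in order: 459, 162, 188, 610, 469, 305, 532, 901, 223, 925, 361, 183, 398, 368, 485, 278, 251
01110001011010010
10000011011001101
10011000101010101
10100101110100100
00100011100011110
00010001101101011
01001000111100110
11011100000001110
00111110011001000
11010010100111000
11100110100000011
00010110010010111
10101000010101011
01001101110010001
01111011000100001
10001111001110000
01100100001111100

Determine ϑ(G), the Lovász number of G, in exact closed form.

sqrt(17)

Vertex 469 has 8 neighbors: 188, 532, 901, 223, 398, 368, 485, 278.
N(305) = {610, 901, 223, 361, 183, 368, 278, 251}, |N(305)| = 8.
Vertex 459 has 8 neighbors: 162, 188, 610, 901, 925, 361, 398, 278.
deg(925) = 8; N(925) = {459, 162, 610, 532, 223, 183, 398, 368}.
Regular of degree 8 on 17 vertices: strongly regular (17,8,3,4).
The 3 distinct eigenvalues: [8.0, 1.5616, -2.5616].
With N=17: ϑ(G) = 17·(-(-sqrt(17)/2 - 1/2))/(8−(-sqrt(17)/2 - 1/2)) = sqrt(17).
Numerically 4.1231056.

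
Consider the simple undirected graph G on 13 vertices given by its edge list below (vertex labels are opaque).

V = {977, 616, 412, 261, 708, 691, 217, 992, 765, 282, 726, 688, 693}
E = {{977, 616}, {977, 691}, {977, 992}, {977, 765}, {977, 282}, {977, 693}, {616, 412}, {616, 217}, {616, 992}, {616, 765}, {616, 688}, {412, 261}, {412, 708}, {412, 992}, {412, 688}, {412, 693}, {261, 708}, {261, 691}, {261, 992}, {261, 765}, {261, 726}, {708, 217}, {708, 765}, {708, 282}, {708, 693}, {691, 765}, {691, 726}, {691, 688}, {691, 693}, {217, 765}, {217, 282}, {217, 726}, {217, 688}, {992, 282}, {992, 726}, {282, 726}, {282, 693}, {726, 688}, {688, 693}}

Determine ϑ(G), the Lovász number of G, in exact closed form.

sqrt(13)

Vertex 765 has 6 neighbors: 977, 616, 261, 708, 691, 217.
deg(726) = 6; N(726) = {261, 691, 217, 992, 282, 688}.
N(693) = {977, 412, 708, 691, 282, 688}, |N(693)| = 6.
Vertex 282 has 6 neighbors: 977, 708, 217, 992, 726, 693.
G on 13 vertices is 6-regular; strongly regular (13,6,2,3).
spec(A) ≈ [6.0, 1.303, -2.303] (distinct, 3 d.p.).
ϑ = −N·λ_min/(λ_max−λ_min) = −13·(-sqrt(13)/2 - 1/2)/(6−(-sqrt(13)/2 - 1/2)) = sqrt(13).
≈ 3.6055513 (to 7 d.p.).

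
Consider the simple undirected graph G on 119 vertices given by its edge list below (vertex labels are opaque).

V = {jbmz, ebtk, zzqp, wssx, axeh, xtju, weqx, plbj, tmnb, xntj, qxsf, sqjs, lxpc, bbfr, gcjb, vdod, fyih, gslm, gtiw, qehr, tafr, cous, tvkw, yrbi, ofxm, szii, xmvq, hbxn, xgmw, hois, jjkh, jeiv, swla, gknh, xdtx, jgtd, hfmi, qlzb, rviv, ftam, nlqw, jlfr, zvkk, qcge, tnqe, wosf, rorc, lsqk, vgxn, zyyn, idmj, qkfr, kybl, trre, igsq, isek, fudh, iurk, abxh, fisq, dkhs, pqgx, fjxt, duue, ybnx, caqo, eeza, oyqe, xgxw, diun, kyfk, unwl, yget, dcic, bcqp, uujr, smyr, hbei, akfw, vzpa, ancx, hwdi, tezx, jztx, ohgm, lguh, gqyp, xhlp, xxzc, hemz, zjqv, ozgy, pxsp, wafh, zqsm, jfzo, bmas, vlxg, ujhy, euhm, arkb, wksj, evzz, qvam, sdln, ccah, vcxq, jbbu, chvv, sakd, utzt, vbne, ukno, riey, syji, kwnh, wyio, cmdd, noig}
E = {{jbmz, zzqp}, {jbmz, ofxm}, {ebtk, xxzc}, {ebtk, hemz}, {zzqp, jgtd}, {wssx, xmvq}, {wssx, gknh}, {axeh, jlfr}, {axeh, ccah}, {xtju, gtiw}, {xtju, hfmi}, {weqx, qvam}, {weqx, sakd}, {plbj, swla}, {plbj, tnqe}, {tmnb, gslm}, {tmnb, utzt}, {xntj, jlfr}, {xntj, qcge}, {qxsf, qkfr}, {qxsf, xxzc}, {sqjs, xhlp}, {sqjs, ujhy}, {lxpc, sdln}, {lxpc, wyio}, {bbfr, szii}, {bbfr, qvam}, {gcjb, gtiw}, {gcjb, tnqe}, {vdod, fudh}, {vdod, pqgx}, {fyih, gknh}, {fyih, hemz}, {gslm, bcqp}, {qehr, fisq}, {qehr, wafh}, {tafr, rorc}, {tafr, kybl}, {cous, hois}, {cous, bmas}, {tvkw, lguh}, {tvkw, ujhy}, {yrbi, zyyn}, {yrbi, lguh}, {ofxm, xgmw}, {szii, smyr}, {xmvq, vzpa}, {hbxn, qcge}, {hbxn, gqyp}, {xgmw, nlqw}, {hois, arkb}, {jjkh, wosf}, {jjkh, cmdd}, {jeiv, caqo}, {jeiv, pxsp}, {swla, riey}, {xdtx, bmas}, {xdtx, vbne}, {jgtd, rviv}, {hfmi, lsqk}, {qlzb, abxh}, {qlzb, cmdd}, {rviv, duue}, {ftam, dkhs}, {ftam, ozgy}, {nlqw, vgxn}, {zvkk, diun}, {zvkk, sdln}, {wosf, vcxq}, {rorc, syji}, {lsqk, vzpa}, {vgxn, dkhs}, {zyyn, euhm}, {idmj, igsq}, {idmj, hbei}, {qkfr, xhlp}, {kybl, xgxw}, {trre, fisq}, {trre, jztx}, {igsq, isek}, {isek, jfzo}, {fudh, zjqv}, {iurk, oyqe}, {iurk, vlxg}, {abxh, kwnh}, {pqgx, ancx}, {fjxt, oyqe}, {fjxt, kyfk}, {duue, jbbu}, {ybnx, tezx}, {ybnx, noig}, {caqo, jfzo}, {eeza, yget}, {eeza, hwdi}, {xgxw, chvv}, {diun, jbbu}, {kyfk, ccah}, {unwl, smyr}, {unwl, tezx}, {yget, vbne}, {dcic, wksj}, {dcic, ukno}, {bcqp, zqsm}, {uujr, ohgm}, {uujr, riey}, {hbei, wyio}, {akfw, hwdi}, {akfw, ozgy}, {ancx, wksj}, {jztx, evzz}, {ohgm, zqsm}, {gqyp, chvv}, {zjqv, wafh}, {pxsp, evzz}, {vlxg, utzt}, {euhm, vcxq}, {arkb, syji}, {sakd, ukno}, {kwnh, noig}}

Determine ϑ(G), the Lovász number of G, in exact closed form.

119*cos(pi/119)/(cos(pi/119) + 1)

deg(qehr) = 2; N(qehr) = {fisq, wafh}.
N(gqyp) = {hbxn, chvv}, |N(gqyp)| = 2.
N(qxsf) = {qkfr, xxzc}, |N(qxsf)| = 2.
Vertex uujr has 2 neighbors: ohgm, riey.
deg(v) = 2 for all v (|V|=119); a single 119-cycle (edge-transitive).
A has 60 distinct eigenvalues ≈ [2.0, 1.9972, 1.9889, 1.975, 1.9556, 1.9307, 1.9005, 1.8649, 1.8242, 1.7784, 1.7276, 1.672, 1.6118, 1.5471, 1.478, 1.4048, 1.3278, 1.247, 1.1627, 1.0752, 0.9847, 0.8915, 0.7957, 0.6978, 0.5979, 0.4964, 0.3934, 0.2894, 0.1845, 0.0792, -0.0264, -0.1319, -0.237, -0.3415, -0.445, -0.5473, -0.6481, -0.747, -0.8439, -0.9384, -1.0303, -1.1194, -1.2053, -1.2878, -1.3668, -1.4419, -1.5131, -1.58, -1.6425, -1.7004, -1.7536, -1.8019, -1.8452, -1.8834, -1.9163, -1.9438, -1.9659, -1.9826, -1.9937, -1.9993].
Lovász: ϑ = −119(-2*cos(pi/119))/(2+-(-1)*2*cos(pi/119)) = 119*cos(pi/119)/(cos(pi/119) + 1).
Numerically 59.48963.
Sandwich: α(G)=59 ≤ ϑ(G)=119*cos(pi/119)/(cos(pi/119) + 1) ≤ χ(Ḡ)=60 (both strict).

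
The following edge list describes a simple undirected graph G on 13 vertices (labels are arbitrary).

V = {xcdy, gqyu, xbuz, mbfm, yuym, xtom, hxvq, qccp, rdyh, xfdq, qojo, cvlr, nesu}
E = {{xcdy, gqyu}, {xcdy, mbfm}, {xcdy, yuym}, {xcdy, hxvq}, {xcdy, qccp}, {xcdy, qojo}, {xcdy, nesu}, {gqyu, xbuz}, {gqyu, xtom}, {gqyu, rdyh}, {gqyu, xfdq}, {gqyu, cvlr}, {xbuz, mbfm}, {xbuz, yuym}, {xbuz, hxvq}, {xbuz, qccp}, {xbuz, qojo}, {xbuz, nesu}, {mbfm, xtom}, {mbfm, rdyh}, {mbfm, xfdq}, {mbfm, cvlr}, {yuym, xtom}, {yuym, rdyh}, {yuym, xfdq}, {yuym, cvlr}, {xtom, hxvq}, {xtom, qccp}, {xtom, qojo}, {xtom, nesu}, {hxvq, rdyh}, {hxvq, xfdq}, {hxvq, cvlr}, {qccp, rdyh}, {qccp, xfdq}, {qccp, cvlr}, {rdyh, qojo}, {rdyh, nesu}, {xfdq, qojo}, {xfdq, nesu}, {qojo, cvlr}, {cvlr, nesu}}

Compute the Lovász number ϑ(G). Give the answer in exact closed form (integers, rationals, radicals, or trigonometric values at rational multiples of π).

7

Vertex qccp has 6 neighbors: xcdy, xbuz, xtom, rdyh, xfdq, cvlr.
deg(rdyh) = 7; N(rdyh) = {gqyu, mbfm, yuym, hxvq, qccp, qojo, nesu}.
N(mbfm) = {xcdy, xbuz, xtom, rdyh, xfdq, cvlr}, |N(mbfm)| = 6.
deg(nesu) = 6; N(nesu) = {xcdy, xbuz, xtom, rdyh, xfdq, cvlr}.
2 parts of sizes [7, 6]; α(G) = 7 = ϑ (perfect).
= 7.000000000… (decimal).
Lovász sandwich 7 ≤ 7 ≤ 7: collapsed.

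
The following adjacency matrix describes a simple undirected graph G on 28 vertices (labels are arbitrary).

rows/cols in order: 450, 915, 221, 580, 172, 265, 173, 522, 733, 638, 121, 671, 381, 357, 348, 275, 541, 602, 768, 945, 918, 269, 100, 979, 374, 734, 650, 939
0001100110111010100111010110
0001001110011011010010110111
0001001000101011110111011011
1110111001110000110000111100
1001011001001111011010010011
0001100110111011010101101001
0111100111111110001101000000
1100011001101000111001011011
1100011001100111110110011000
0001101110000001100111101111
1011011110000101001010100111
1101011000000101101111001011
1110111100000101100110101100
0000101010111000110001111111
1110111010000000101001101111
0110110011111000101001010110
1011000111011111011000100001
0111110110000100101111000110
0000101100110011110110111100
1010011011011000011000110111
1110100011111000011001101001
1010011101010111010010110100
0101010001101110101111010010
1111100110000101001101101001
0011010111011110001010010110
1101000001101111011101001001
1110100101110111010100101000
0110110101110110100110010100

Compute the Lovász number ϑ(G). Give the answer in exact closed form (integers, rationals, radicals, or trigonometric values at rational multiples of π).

Vertex 348 has 15 neighbors: 450, 915, 221, 172, 265, 173, 733, 541, 768, 269, 100, 374, 734, 650, 939.
Vertex 100 has 15 neighbors: 915, 580, 265, 638, 121, 381, 357, 348, 541, 768, 945, 918, 269, 979, 650.
deg(671) = 15; N(671) = {450, 915, 580, 265, 173, 357, 275, 541, 768, 945, 918, 269, 374, 650, 939}.
N(275) = {915, 221, 172, 265, 733, 638, 121, 671, 381, 541, 768, 269, 979, 734, 650}, |N(275)| = 15.
G on 28 vertices is 15-regular; Kneser K(8,2) on C(8,2)=28 vertices.
spec(A) ≈ [15.0, 1.0, -5.0] (distinct, 3 d.p.).
With N=28: ϑ(G) = 28·(-1*(-5))/(15−(-5)) = 7.
= 7.00000… (decimal).

7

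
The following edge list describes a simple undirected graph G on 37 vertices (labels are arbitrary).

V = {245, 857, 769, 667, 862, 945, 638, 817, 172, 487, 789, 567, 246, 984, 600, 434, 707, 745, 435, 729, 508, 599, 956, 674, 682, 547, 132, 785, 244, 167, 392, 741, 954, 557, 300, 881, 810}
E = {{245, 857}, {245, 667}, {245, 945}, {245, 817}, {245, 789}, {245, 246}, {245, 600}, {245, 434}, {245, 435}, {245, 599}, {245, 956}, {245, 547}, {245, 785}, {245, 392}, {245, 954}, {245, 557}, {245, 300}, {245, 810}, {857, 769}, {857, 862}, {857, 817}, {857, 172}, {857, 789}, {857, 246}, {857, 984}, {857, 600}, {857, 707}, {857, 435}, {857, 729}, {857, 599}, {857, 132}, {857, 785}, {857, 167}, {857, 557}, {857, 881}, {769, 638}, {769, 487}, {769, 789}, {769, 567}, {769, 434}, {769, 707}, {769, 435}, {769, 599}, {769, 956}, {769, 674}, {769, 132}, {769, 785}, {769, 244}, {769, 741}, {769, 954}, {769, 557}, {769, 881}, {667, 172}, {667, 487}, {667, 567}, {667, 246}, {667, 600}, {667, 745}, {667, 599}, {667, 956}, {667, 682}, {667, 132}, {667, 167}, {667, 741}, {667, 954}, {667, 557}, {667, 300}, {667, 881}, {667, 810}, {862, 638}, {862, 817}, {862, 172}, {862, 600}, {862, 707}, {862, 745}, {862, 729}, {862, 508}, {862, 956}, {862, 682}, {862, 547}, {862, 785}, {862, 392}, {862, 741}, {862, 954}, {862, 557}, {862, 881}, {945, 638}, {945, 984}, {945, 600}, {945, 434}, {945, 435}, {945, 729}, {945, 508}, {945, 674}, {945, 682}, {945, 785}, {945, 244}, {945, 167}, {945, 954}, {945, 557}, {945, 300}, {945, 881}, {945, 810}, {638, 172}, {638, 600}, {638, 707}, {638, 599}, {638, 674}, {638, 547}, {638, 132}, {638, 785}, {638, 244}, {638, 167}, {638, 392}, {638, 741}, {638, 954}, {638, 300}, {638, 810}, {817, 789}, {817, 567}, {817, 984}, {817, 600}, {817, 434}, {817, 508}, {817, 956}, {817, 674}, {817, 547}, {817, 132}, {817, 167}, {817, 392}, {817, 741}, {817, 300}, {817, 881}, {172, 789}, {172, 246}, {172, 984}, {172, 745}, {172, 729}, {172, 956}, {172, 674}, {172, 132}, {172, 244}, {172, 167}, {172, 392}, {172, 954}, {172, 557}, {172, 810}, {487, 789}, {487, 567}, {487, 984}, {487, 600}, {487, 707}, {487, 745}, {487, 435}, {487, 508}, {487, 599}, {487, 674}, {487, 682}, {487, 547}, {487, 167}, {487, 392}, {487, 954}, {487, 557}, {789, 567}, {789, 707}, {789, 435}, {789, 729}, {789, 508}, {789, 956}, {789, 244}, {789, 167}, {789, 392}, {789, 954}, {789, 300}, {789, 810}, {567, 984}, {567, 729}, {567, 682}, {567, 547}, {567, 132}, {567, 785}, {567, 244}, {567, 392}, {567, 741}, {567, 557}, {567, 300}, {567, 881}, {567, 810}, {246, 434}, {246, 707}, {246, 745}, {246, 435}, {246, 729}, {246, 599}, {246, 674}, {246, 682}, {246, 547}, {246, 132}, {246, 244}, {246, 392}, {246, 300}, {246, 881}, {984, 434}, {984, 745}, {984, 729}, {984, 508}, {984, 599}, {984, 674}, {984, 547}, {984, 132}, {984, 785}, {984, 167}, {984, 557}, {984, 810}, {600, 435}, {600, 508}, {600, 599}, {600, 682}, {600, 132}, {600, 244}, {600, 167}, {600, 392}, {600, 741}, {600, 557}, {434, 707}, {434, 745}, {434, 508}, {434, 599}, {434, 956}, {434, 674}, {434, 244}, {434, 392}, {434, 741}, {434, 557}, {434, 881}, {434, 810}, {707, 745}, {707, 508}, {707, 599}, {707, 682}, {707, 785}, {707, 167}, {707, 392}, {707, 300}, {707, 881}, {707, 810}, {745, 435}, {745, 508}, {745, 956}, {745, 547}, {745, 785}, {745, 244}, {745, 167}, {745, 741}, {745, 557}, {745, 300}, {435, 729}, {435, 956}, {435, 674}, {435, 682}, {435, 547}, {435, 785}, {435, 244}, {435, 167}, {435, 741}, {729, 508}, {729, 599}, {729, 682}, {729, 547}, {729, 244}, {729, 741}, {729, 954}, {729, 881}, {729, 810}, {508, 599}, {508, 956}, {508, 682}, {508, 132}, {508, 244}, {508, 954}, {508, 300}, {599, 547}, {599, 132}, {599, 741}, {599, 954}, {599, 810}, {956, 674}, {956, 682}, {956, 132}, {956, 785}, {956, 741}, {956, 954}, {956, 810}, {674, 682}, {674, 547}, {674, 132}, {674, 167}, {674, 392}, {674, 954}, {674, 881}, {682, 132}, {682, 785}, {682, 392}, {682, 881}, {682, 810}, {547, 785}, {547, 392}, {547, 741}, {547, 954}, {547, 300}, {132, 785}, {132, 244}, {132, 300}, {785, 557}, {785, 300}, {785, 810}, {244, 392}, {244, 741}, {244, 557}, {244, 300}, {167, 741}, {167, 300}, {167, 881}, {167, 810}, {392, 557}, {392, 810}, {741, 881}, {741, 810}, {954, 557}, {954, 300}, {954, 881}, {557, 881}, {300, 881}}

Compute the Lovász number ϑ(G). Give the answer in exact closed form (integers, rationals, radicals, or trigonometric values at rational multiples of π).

sqrt(37)

deg(954) = 18; N(954) = {245, 769, 667, 862, 945, 638, 172, 487, 789, 729, 508, 599, 956, 674, 547, 557, 300, 881}.
N(434) = {245, 769, 945, 817, 246, 984, 707, 745, 508, 599, 956, 674, 244, 392, 741, 557, 881, 810}, |N(434)| = 18.
Vertex 769 has 18 neighbors: 857, 638, 487, 789, 567, 434, 707, 435, 599, 956, 674, 132, 785, 244, 741, 954, 557, 881.
deg(789) = 18; N(789) = {245, 857, 769, 817, 172, 487, 567, 707, 435, 729, 508, 956, 244, 167, 392, 954, 300, 810}.
G on 37 vertices is 18-regular; Paley(37): SR with (k,λ,μ)=(18,8,9).
Distinct eigenvalues (to 6 d.p.): [18.0, 2.541381, -3.541381].
λ_max=18, λ_min=-sqrt(37)/2 - 1/2; ϑ = −37·λ_min/(λ_max−λ_min) = sqrt(37).
Numerically 6.08276253.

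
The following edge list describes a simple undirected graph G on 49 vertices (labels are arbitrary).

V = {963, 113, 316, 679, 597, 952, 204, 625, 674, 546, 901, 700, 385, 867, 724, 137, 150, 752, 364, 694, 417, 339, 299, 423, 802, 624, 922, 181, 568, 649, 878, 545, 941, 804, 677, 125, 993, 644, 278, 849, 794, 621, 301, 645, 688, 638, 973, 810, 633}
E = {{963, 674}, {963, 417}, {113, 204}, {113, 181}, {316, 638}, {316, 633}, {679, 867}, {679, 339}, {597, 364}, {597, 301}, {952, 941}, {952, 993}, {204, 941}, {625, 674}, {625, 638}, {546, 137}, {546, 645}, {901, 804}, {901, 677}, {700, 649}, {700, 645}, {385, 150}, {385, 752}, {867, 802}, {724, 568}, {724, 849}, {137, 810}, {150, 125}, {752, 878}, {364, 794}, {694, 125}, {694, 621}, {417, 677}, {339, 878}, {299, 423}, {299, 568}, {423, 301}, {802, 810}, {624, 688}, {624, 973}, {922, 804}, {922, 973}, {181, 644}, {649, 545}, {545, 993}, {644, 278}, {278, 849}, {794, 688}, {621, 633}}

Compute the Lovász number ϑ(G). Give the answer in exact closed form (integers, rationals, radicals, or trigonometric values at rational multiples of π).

N(385) = {150, 752}, |N(385)| = 2.
N(724) = {568, 849}, |N(724)| = 2.
Vertex 694 has 2 neighbors: 125, 621.
deg(941) = 2; N(941) = {952, 204}.
deg(v) = 2 for all v (|V|=49); this is C_{49}, the 49-cycle.
Distinct eigenvalues (to 6 d.p.): [2.0, 1.98358, 1.93459, 1.853834, 1.742637, 1.602827, 1.436699, 1.24698, 1.036785, 0.809567, 0.569055, 0.3192, 0.064103, -0.192046, -0.445042, -0.69073, -0.925077, -1.144233, -1.344602, -1.522892, -1.676176, -1.801938, -1.898111, -1.963118, -1.995891].
Lovász: ϑ = −49(-2*cos(pi/49))/(2+-(-1)*2*cos(pi/49)) = 49*cos(pi/49)/(cos(pi/49) + 1).
≈ 24.474805178 (to 9 d.p.).
Check 24 ≤ 49*cos(pi/49)/(cos(pi/49) + 1) ≤ 25: both strict.

49*cos(pi/49)/(cos(pi/49) + 1)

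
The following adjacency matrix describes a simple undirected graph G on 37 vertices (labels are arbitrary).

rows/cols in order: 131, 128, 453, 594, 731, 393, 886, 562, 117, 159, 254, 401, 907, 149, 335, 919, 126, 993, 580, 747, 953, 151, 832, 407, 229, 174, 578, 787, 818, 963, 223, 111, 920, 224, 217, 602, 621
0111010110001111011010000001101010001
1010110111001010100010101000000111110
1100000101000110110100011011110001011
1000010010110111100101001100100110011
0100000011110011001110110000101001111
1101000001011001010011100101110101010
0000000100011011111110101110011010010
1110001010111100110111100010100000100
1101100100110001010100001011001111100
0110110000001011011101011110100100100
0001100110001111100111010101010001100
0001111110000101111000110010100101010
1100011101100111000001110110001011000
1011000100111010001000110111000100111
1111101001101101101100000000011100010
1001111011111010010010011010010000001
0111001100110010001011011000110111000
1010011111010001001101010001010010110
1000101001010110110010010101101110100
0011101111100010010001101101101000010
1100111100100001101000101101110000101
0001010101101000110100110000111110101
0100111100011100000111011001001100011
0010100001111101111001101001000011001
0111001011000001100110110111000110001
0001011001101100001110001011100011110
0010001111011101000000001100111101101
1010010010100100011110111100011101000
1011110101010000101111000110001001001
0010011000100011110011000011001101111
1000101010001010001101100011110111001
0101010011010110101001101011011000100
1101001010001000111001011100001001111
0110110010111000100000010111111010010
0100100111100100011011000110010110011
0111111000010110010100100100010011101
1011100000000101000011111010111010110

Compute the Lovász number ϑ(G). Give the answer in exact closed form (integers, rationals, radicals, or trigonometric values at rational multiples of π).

Vertex 953 has 18 neighbors: 131, 128, 731, 393, 886, 562, 254, 919, 126, 580, 832, 229, 174, 787, 818, 963, 217, 621.
Vertex 747 has 18 neighbors: 453, 594, 731, 886, 562, 117, 159, 254, 335, 993, 151, 832, 229, 174, 787, 818, 223, 602.
Vertex 832 has 18 neighbors: 128, 731, 393, 886, 562, 401, 907, 149, 747, 953, 151, 407, 229, 787, 223, 111, 602, 621.
deg(578) = 18; N(578) = {453, 886, 562, 117, 159, 401, 907, 149, 919, 229, 174, 818, 963, 223, 111, 224, 217, 621}.
Regular of degree 18 on 37 vertices: strongly regular (37,18,8,9).
The 3 distinct eigenvalues: [18.0, 2.541, -3.541].
ϑ = −N·λ_min/(λ_max−λ_min) = −37·(-sqrt(37)/2 - 1/2)/(18−(-sqrt(37)/2 - 1/2)) = sqrt(37).
≈ 6.082762530 (to 9 d.p.).

sqrt(37)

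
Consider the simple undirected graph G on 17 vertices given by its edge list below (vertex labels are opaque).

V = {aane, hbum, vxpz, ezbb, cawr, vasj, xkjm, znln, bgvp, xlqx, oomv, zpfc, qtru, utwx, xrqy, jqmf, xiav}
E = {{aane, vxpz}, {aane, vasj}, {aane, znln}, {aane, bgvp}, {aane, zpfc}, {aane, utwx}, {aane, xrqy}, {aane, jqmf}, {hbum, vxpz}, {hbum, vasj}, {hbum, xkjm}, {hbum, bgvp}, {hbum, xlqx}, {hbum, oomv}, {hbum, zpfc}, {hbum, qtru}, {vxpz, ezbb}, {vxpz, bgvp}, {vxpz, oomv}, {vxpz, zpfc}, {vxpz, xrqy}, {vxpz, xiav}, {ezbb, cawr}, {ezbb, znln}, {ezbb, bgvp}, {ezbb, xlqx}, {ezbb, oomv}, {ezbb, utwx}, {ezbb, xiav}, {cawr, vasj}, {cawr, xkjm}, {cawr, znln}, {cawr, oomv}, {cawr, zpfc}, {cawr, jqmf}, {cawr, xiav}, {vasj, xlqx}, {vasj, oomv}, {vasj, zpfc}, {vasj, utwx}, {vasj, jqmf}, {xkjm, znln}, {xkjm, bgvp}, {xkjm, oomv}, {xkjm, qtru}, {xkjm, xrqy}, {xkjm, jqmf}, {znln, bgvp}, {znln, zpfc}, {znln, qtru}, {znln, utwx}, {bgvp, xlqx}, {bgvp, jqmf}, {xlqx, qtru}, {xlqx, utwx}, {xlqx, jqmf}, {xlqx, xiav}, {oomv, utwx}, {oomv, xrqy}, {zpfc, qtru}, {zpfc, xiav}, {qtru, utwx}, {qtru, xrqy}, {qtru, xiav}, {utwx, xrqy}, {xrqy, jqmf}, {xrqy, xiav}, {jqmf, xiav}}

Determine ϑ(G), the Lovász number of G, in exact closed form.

Vertex jqmf has 8 neighbors: aane, cawr, vasj, xkjm, bgvp, xlqx, xrqy, xiav.
N(vasj) = {aane, hbum, cawr, xlqx, oomv, zpfc, utwx, jqmf}, |N(vasj)| = 8.
deg(vxpz) = 8; N(vxpz) = {aane, hbum, ezbb, bgvp, oomv, zpfc, xrqy, xiav}.
N(xrqy) = {aane, vxpz, xkjm, oomv, qtru, utwx, jqmf, xiav}, |N(xrqy)| = 8.
Every vertex has degree 8 (N=17); SR(17,8,3,4) — a Paley graph.
Distinct eigenvalues (to 5 d.p.): [8.0, 1.56155, -2.56155].
With N=17: ϑ(G) = 17·(-(-sqrt(17)/2 - 1/2))/(8−(-sqrt(17)/2 - 1/2)) = sqrt(17).
ϑ(G) ≈ 4.12311.

sqrt(17)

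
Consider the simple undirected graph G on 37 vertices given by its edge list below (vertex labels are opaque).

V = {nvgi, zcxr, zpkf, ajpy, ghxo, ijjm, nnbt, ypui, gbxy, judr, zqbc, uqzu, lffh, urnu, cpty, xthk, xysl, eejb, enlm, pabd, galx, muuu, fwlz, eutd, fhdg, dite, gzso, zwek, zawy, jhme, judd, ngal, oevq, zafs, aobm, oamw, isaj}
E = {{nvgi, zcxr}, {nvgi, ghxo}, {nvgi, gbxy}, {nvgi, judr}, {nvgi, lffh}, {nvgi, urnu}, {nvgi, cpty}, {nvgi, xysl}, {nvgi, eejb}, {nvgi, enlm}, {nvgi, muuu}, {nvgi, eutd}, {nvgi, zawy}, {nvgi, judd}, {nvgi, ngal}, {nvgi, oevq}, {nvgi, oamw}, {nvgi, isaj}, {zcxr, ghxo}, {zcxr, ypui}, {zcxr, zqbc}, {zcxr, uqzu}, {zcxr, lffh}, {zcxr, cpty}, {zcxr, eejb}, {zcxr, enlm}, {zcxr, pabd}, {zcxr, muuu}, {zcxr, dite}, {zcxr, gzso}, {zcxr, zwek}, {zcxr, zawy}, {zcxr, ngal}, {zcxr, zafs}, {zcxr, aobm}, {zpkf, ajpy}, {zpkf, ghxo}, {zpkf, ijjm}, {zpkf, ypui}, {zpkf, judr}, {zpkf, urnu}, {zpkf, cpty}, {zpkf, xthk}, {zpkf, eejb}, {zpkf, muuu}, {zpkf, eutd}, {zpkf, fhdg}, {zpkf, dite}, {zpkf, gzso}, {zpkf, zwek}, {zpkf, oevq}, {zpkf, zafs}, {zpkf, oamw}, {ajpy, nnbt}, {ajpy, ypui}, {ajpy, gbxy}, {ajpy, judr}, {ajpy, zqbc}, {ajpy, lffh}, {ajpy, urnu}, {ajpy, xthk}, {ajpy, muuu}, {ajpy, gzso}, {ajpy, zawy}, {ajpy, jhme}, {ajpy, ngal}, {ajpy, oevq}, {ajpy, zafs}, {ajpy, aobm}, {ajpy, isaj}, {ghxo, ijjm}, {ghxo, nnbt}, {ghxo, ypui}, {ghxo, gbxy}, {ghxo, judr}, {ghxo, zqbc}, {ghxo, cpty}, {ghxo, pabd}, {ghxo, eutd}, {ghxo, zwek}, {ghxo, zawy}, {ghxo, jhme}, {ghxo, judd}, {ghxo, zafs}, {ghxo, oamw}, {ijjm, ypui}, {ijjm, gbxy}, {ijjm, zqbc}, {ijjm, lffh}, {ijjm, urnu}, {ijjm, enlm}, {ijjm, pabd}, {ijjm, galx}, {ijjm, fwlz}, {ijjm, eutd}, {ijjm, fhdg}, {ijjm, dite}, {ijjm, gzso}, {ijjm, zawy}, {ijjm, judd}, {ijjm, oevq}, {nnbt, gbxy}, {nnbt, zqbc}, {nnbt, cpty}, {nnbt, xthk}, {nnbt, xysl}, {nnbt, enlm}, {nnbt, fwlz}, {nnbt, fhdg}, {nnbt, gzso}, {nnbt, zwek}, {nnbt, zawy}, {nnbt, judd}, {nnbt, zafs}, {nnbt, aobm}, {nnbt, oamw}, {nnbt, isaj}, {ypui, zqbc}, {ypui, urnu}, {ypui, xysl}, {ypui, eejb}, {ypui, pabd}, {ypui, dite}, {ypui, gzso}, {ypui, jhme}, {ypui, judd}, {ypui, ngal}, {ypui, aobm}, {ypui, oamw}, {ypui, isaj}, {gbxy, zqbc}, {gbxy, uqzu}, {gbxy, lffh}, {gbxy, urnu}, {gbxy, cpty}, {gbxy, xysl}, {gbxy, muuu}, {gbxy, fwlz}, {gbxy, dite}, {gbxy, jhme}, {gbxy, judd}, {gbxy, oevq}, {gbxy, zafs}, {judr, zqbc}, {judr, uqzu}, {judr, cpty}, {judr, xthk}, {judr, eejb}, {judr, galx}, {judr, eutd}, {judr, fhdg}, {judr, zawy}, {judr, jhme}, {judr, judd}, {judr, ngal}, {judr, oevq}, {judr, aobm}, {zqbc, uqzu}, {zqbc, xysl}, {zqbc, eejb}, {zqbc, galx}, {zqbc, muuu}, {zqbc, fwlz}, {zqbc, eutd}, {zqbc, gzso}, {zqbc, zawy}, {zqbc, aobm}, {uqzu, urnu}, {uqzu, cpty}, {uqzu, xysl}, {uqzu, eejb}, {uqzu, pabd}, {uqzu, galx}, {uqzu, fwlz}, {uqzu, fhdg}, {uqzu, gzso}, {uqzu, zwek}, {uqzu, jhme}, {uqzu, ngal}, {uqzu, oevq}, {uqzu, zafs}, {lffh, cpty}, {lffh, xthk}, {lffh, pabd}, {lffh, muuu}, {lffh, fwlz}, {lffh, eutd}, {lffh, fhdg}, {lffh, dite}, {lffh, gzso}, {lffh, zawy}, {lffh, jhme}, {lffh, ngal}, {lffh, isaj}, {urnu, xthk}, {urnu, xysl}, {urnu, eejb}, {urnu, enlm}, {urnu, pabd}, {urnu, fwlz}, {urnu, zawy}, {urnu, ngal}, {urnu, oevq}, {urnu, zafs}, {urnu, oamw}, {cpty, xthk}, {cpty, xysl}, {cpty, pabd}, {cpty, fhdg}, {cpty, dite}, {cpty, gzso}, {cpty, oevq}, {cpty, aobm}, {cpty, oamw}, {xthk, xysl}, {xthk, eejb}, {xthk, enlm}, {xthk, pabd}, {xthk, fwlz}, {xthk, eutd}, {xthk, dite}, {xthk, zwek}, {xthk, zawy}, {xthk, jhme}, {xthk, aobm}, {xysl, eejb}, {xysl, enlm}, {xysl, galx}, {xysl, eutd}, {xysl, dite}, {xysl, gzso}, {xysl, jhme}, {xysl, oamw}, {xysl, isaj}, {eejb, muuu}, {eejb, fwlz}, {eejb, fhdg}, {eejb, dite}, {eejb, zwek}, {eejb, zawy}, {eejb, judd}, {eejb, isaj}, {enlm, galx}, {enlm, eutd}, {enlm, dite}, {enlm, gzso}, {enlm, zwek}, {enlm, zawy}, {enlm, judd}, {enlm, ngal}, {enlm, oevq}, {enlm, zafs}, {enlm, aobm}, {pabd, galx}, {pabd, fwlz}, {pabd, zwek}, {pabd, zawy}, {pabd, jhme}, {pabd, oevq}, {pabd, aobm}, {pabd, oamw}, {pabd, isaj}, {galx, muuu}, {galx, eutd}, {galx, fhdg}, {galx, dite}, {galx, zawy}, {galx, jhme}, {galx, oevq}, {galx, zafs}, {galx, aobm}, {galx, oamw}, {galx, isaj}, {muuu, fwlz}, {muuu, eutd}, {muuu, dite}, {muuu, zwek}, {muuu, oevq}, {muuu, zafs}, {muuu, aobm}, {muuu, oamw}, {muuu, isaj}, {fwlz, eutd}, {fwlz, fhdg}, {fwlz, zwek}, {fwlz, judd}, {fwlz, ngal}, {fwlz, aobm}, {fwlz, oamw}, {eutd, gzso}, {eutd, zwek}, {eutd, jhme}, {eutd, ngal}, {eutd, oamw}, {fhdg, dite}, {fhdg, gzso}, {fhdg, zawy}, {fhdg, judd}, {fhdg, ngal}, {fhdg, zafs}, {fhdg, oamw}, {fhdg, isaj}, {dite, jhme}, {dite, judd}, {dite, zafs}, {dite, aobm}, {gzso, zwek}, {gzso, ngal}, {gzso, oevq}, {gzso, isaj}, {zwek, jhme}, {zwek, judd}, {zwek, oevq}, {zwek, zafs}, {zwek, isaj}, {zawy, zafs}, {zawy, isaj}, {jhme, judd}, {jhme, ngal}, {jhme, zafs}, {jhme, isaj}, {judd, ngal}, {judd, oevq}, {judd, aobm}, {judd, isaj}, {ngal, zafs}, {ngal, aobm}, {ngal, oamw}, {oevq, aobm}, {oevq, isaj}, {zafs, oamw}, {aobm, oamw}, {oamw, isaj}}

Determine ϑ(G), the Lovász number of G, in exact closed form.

N(eejb) = {nvgi, zcxr, zpkf, ypui, judr, zqbc, uqzu, urnu, xthk, xysl, muuu, fwlz, fhdg, dite, zwek, zawy, judd, isaj}, |N(eejb)| = 18.
Vertex ajpy has 18 neighbors: zpkf, nnbt, ypui, gbxy, judr, zqbc, lffh, urnu, xthk, muuu, gzso, zawy, jhme, ngal, oevq, zafs, aobm, isaj.
deg(gbxy) = 18; N(gbxy) = {nvgi, ajpy, ghxo, ijjm, nnbt, zqbc, uqzu, lffh, urnu, cpty, xysl, muuu, fwlz, dite, jhme, judd, oevq, zafs}.
Vertex gzso has 18 neighbors: zcxr, zpkf, ajpy, ijjm, nnbt, ypui, zqbc, uqzu, lffh, cpty, xysl, enlm, eutd, fhdg, zwek, ngal, oevq, isaj.
deg(v) = 18 for all v (|V|=37); SR(37,18,8,9) — a Paley graph.
A has 3 distinct eigenvalues ≈ [18.0, 2.54138, -3.54138].
With N=37: ϑ(G) = 37·(-(-sqrt(37)/2 - 1/2))/(18−(-sqrt(37)/2 - 1/2)) = sqrt(37).
= 6.082762530… (decimal).

sqrt(37)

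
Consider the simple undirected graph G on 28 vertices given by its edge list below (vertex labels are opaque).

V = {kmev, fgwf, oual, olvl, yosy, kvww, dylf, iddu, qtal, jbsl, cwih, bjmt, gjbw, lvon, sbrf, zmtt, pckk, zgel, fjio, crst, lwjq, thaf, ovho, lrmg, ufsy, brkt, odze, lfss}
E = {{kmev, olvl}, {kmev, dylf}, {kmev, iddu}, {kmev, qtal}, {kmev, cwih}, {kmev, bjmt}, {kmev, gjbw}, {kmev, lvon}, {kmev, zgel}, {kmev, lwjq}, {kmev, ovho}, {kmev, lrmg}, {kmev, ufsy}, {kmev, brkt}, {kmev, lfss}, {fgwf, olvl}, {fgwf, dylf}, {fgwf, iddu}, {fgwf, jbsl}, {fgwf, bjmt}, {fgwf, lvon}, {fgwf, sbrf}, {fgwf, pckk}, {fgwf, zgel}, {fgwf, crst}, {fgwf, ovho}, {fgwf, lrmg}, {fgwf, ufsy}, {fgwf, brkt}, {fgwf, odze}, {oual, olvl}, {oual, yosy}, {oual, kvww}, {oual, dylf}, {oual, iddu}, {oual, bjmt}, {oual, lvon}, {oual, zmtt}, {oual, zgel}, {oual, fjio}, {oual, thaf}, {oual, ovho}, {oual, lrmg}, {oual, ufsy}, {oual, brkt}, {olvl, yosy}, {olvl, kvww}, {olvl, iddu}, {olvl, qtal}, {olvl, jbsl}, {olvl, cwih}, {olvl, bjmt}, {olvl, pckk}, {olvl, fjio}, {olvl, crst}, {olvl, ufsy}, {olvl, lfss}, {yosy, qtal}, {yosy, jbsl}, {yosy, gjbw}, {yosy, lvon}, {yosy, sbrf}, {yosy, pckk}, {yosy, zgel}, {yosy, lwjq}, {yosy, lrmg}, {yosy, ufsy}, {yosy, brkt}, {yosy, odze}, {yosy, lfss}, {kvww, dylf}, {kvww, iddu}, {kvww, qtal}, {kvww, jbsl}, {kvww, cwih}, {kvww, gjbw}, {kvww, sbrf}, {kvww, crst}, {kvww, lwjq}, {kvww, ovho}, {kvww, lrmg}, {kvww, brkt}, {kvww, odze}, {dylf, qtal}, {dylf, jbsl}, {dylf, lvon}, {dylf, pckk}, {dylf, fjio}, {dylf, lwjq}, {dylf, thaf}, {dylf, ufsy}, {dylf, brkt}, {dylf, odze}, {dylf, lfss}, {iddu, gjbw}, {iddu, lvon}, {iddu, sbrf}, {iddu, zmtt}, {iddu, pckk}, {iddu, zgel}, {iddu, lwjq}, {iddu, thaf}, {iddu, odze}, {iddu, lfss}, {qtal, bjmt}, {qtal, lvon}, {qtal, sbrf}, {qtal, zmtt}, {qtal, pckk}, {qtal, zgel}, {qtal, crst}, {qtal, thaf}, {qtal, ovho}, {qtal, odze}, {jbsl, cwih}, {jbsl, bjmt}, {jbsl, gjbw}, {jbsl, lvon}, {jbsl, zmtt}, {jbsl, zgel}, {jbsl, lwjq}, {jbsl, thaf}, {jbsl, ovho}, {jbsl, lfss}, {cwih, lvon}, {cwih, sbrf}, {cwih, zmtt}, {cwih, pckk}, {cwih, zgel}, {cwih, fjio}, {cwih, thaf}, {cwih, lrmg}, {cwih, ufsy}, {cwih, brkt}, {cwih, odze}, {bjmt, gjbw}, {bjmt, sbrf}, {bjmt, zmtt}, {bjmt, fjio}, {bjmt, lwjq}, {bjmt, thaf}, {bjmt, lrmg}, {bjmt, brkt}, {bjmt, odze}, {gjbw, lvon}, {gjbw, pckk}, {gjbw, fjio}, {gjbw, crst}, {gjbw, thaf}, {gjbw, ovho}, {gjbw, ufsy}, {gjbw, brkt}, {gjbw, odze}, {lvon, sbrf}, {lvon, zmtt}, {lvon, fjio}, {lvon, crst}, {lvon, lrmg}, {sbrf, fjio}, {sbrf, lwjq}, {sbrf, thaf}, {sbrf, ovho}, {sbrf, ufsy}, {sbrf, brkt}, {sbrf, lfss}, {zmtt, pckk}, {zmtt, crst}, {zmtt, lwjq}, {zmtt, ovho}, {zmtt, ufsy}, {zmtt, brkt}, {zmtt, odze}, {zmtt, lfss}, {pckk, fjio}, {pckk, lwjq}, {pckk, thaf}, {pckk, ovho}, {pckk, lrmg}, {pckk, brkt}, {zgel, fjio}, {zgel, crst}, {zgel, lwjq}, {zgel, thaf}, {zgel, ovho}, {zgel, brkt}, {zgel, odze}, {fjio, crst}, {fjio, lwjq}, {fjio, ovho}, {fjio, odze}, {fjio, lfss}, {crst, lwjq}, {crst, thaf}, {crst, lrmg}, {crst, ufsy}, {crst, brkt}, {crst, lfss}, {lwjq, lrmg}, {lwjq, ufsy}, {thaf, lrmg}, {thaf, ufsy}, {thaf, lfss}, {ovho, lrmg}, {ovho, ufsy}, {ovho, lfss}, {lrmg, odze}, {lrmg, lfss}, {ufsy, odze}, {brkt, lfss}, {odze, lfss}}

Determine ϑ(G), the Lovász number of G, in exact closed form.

N(ufsy) = {kmev, fgwf, oual, olvl, yosy, dylf, cwih, gjbw, sbrf, zmtt, crst, lwjq, thaf, ovho, odze}, |N(ufsy)| = 15.
deg(fjio) = 15; N(fjio) = {oual, olvl, dylf, cwih, bjmt, gjbw, lvon, sbrf, pckk, zgel, crst, lwjq, ovho, odze, lfss}.
N(qtal) = {kmev, olvl, yosy, kvww, dylf, bjmt, lvon, sbrf, zmtt, pckk, zgel, crst, thaf, ovho, odze}, |N(qtal)| = 15.
Vertex lvon has 15 neighbors: kmev, fgwf, oual, yosy, dylf, iddu, qtal, jbsl, cwih, gjbw, sbrf, zmtt, fjio, crst, lrmg.
G on 28 vertices is 15-regular; this is K(8,2), the Kneser graph.
The 3 distinct eigenvalues: [15.0, 1.0, -5.0].
−28·(-5) / ((15)−(-5)) = 7 = ϑ(G).
ϑ(G) ≈ 7.000000000.

7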